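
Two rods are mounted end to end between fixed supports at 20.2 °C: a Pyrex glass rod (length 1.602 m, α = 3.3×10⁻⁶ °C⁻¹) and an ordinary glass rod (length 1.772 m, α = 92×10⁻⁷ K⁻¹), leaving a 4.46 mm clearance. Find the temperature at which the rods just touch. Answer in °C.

T = 227 °C

α₁L₁ = 5.2866×10⁻⁶ m/K, α₂L₂ = 1.63024×10⁻⁵ m/K → total 2.1589×10⁻⁵ m/K
ΔT = g/(α₁L₁+α₂L₂) = 4.46×10⁻³ / 2.1589×10⁻⁵ = 206.59 K
T = 20.2 + 206.59 = 226.79 °C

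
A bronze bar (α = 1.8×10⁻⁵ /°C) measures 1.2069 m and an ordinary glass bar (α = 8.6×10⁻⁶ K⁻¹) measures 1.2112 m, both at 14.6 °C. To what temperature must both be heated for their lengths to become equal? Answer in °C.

Equal length when α₁L₁ΔT − α₂L₂ΔT = L₂ − L₁ = 4.30×10⁻³ m
α₁L₁ = 2.17242×10⁻⁵, α₂L₂ = 1.041632×10⁻⁵ → Δ(αL) = 1.130788×10⁻⁵ m/K
ΔT = 4.30×10⁻³ / 1.130788×10⁻⁵ = 380.266 K, so T = 14.6 + 380.266 = 394.866 °C

T = 394.9 °C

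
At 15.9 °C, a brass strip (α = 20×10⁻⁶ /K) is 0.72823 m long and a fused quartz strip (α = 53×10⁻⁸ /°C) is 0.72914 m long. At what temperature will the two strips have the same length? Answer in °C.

T = 80.08 °C

L₁(1 + α₁ΔT) = L₂(1 + α₂ΔT) ⇒ ΔT = (L₂ − L₁)/(α₁L₁ − α₂L₂)
L₂ − L₁ = 0.72914 − 0.72823 = 9.10×10⁻⁴ m
α₁L₁ − α₂L₂ = 20×10⁻⁶×0.72823 − 53×10⁻⁸×0.72914 = 1.41781558×10⁻⁵ m/K
ΔT = 9.10×10⁻⁴ / 1.41781558×10⁻⁵ = 64.1832 K
T = 15.9 + 64.1832 = 80.0832 °C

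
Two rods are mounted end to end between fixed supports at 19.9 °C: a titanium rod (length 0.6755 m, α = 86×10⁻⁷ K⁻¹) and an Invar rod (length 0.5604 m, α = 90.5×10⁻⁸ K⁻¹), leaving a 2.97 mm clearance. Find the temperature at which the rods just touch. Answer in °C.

α₁L₁ = 5.8093×10⁻⁶ m/K, α₂L₂ = 5.07162×10⁻⁷ m/K → total 6.316462×10⁻⁶ m/K
ΔT = g/(α₁L₁+α₂L₂) = 2.97×10⁻³ / 6.316462×10⁻⁶ = 470.20 K
T = 19.9 + 470.20 = 490.10 °C

T = 490 °C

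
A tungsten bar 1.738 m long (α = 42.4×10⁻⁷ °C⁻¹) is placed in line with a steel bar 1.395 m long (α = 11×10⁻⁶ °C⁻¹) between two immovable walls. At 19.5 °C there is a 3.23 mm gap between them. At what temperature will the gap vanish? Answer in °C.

T = 162 °C

Gap closes when ΔL₁ + ΔL₂ = 3.23 mm = 3.23×10⁻³ m
(α₁L₁ + α₂L₂)ΔT = g
α₁L₁ + α₂L₂ = 42.4×10⁻⁷×1.738 + 11×10⁻⁶×1.395 = 2.271412×10⁻⁵ m/K
ΔT = 3.23×10⁻³ / 2.271412×10⁻⁵ = 142.20 K
T = 19.5 + 142.20 = 161.70 °C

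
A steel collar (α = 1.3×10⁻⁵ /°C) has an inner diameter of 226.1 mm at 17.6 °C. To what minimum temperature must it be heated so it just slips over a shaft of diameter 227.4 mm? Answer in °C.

T = 460 °C

Required Δd = 227.4 − 226.1 = 1.3 mm
Δd = αd₀ΔT ⇒ ΔT = Δd/(αd₀) = 1.3 / (1.3×10⁻⁵ × 226.1) = 442.28 K
T_min = 17.6 + 442.28 = 459.88 °C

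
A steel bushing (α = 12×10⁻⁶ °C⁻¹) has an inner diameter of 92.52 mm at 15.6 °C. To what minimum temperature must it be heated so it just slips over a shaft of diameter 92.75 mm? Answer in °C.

Required Δd = 92.75 − 92.52 = 0.23 mm
Δd = αd₀ΔT ⇒ ΔT = Δd/(αd₀) = 0.23 / (12×10⁻⁶ × 92.52) = 207.16 K
T_min = 15.6 + 207.16 = 222.76 °C

T = 223 °C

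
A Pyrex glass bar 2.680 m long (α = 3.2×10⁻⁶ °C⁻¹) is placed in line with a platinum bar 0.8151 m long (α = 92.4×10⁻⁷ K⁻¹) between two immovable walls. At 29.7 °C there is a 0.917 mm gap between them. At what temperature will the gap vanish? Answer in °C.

Gap closes when ΔL₁ + ΔL₂ = 0.917 mm = 9.17×10⁻⁴ m
(α₁L₁ + α₂L₂)ΔT = g
α₁L₁ + α₂L₂ = 3.2×10⁻⁶×2.680 + 92.4×10⁻⁷×0.8151 = 1.6107524×10⁻⁵ m/K
ΔT = 9.17×10⁻⁴ / 1.6107524×10⁻⁵ = 56.930 K
T = 29.7 + 56.930 = 86.630 °C

T = 86.6 °C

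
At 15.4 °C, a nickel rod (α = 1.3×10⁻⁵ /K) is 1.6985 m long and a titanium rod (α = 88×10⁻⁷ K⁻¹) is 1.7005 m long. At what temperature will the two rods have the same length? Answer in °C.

Equal length when α₁L₁ΔT − α₂L₂ΔT = L₂ − L₁ = 2.00×10⁻³ m
α₁L₁ = 2.20805×10⁻⁵, α₂L₂ = 1.49644×10⁻⁵ → Δ(αL) = 7.1161×10⁻⁶ m/K
ΔT = 2.00×10⁻³ / 7.1161×10⁻⁶ = 281.053 K, so T = 15.4 + 281.053 = 296.453 °C

T = 296.5 °C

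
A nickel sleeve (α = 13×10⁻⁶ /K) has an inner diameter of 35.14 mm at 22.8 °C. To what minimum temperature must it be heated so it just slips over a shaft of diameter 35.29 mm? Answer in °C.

T = 351 °C

Required Δd = 35.29 − 35.14 = 0.15 mm
Δd = αd₀ΔT ⇒ ΔT = Δd/(αd₀) = 0.15 / (13×10⁻⁶ × 35.14) = 328.36 K
T_min = 22.8 + 328.36 = 351.16 °C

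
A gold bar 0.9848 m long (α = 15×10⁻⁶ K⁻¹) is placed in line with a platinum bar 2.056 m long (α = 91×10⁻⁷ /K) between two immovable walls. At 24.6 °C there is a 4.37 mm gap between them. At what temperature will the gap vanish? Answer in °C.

Gap closes when ΔL₁ + ΔL₂ = 4.37 mm = 4.37×10⁻³ m
(α₁L₁ + α₂L₂)ΔT = g
α₁L₁ + α₂L₂ = 15×10⁻⁶×0.9848 + 91×10⁻⁷×2.056 = 3.34816×10⁻⁵ m/K
ΔT = 4.37×10⁻³ / 3.34816×10⁻⁵ = 130.52 K
T = 24.6 + 130.52 = 155.12 °C

T = 155 °C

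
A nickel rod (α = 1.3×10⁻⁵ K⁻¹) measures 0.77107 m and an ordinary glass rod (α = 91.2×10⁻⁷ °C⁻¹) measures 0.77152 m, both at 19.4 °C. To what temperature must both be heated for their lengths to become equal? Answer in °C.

T = 170.0 °C

Equal length when α₁L₁ΔT − α₂L₂ΔT = L₂ − L₁ = 4.50×10⁻⁴ m
α₁L₁ = 1.002391×10⁻⁵, α₂L₂ = 7.0362624×10⁻⁶ → Δ(αL) = 2.9876476×10⁻⁶ m/K
ΔT = 4.50×10⁻⁴ / 2.9876476×10⁻⁶ = 150.620 K, so T = 19.4 + 150.620 = 170.020 °C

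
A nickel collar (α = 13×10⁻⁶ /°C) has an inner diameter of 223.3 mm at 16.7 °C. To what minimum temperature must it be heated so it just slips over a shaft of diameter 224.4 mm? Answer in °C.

T = 396 °C

Required Δd = 224.4 − 223.3 = 1.1 mm
Δd = αd₀ΔT ⇒ ΔT = Δd/(αd₀) = 1.1 / (13×10⁻⁶ × 223.3) = 378.93 K
T_min = 16.7 + 378.93 = 395.63 °C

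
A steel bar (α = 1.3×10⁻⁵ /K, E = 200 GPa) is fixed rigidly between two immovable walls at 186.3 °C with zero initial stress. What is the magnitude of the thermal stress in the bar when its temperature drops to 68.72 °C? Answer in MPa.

Fully constrained: the free strain ε = αΔT is blocked, so σ = Eε = EαΔT.
|ΔT| = 117.58 K
σ = 200×10⁹ × 1.3×10⁻⁵ × 117.58 = 3.06×10⁸ Pa

σ = 306 MPa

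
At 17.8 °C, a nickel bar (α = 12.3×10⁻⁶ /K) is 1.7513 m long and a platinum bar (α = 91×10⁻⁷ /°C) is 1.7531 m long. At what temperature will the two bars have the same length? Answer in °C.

T = 339.9 °C

Equal length when α₁L₁ΔT − α₂L₂ΔT = L₂ − L₁ = 1.80×10⁻³ m
α₁L₁ = 2.154099×10⁻⁵, α₂L₂ = 1.595321×10⁻⁵ → Δ(αL) = 5.58778×10⁻⁶ m/K
ΔT = 1.80×10⁻³ / 5.58778×10⁻⁶ = 322.132 K, so T = 17.8 + 322.132 = 339.932 °C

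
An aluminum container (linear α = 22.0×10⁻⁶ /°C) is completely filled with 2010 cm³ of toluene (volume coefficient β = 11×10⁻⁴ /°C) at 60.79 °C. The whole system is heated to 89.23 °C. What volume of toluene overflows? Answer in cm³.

59.1 cm³

The container also expands: β_container ≈ 3α = 6.6×10⁻⁵ /K
Net overflow = V₀(β_liq − 3α_cont)ΔT
β − 3α = 1.10×10⁻³ − 6.6×10⁻⁵ = 1.034×10⁻³ /K; ΔT = 28.44 K
ΔV = 2010 × 1.034×10⁻³ × 28.44 = 59.1 cm³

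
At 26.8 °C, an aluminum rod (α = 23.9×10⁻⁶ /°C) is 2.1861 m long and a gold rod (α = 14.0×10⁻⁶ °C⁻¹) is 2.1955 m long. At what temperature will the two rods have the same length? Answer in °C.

L₁(1 + α₁ΔT) = L₂(1 + α₂ΔT) ⇒ ΔT = (L₂ − L₁)/(α₁L₁ − α₂L₂)
L₂ − L₁ = 2.1955 − 2.1861 = 9.40×10⁻³ m
α₁L₁ − α₂L₂ = 23.9×10⁻⁶×2.1861 − 14.0×10⁻⁶×2.1955 = 2.151079×10⁻⁵ m/K
ΔT = 9.40×10⁻³ / 2.151079×10⁻⁵ = 436.990 K
T = 26.8 + 436.990 = 463.790 °C

T = 463.8 °C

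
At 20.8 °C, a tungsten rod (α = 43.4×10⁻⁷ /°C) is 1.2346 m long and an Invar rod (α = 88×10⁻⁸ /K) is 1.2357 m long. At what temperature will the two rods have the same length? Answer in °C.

L₁(1 + α₁ΔT) = L₂(1 + α₂ΔT) ⇒ ΔT = (L₂ − L₁)/(α₁L₁ − α₂L₂)
L₂ − L₁ = 1.2357 − 1.2346 = 1.10×10⁻³ m
α₁L₁ − α₂L₂ = 43.4×10⁻⁷×1.2346 − 88×10⁻⁸×1.2357 = 4.270748×10⁻⁶ m/K
ΔT = 1.10×10⁻³ / 4.270748×10⁻⁶ = 257.566 K
T = 20.8 + 257.566 = 278.366 °C

T = 278.4 °C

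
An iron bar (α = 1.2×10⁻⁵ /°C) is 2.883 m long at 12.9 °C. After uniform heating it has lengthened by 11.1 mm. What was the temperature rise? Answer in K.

ΔL = αL₀ΔT ⇒ ΔT = ΔL / (αL₀)
ΔT = 11.1×10⁻³ m / (1.2×10⁻⁵ × 2.883 m) = 320.85 K

ΔT = 321 K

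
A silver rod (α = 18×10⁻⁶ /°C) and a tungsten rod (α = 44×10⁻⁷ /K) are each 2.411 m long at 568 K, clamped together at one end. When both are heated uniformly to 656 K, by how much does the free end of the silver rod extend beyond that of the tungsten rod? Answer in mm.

ΔT = 88 K
silver: ΔL = 18×10⁻⁶ × 2.411 m × 88 = 3.8190×10⁻³ m = 3.8190 mm
tungsten: ΔL = 44×10⁻⁷ × 2.411 m × 88 = 9.3354×10⁻⁴ m = 0.93354 mm
difference = 3.8190 − 0.93354 = 2.88546 mm

2.89 mm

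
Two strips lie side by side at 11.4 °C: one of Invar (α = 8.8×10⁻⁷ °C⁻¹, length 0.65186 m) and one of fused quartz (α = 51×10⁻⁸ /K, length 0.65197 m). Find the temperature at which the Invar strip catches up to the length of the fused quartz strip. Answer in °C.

T = 467.6 °C

Equal length when α₁L₁ΔT − α₂L₂ΔT = L₂ − L₁ = 1.10×10⁻⁴ m
α₁L₁ = 5.736368×10⁻⁷, α₂L₂ = 3.325047×10⁻⁷ → Δ(αL) = 2.411321×10⁻⁷ m/K
ΔT = 1.10×10⁻⁴ / 2.411321×10⁻⁷ = 456.181 K, so T = 11.4 + 456.181 = 467.581 °C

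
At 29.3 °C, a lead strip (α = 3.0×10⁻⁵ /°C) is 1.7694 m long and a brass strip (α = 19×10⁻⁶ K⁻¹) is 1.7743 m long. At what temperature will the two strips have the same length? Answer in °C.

T = 282.3 °C

Equal length when α₁L₁ΔT − α₂L₂ΔT = L₂ − L₁ = 4.90×10⁻³ m
α₁L₁ = 5.3082×10⁻⁵, α₂L₂ = 3.37117×10⁻⁵ → Δ(αL) = 1.93703×10⁻⁵ m/K
ΔT = 4.90×10⁻³ / 1.93703×10⁻⁵ = 252.965 K, so T = 29.3 + 252.965 = 282.265 °C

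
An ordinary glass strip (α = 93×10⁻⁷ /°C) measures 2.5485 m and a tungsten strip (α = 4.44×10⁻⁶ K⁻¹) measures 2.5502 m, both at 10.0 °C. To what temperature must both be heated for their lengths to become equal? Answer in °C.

Equal length when α₁L₁ΔT − α₂L₂ΔT = L₂ − L₁ = 1.70×10⁻³ m
α₁L₁ = 2.370105×10⁻⁵, α₂L₂ = 1.1322888×10⁻⁵ → Δ(αL) = 1.2378162×10⁻⁵ m/K
ΔT = 1.70×10⁻³ / 1.2378162×10⁻⁵ = 137.339 K, so T = 10.0 + 137.339 = 147.339 °C

T = 147.3 °C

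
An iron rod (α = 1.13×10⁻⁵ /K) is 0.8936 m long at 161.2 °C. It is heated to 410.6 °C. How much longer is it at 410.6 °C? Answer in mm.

|ΔT| = |410.6 − 161.2| = 249.4 K
ΔL = αL₀ΔT = (1.13×10⁻⁵)(0.8936)(249.4) = 2.52×10⁻³ m

ΔL = 2.52 mm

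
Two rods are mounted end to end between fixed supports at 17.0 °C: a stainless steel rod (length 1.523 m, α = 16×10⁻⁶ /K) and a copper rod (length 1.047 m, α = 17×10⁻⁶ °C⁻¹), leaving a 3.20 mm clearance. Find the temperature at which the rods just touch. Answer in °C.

T = 92.9 °C

α₁L₁ = 2.4368×10⁻⁵ m/K, α₂L₂ = 1.7799×10⁻⁵ m/K → total 4.2167×10⁻⁵ m/K
ΔT = g/(α₁L₁+α₂L₂) = 3.20×10⁻³ / 4.2167×10⁻⁵ = 75.889 K
T = 17.0 + 75.889 = 92.889 °C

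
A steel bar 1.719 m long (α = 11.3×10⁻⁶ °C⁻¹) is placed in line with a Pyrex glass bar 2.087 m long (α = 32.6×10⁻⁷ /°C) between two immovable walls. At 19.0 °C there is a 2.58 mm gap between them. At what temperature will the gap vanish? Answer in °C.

Gap closes when ΔL₁ + ΔL₂ = 2.58 mm = 2.58×10⁻³ m
(α₁L₁ + α₂L₂)ΔT = g
α₁L₁ + α₂L₂ = 11.3×10⁻⁶×1.719 + 32.6×10⁻⁷×2.087 = 2.622832×10⁻⁵ m/K
ΔT = 2.58×10⁻³ / 2.622832×10⁻⁵ = 98.37 K
T = 19.0 + 98.37 = 117.37 °C

T = 117 °C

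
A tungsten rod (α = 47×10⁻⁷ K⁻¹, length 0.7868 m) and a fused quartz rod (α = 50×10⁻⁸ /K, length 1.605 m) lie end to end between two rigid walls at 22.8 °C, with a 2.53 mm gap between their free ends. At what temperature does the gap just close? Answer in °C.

T = 585 °C

Gap closes when ΔL₁ + ΔL₂ = 2.53 mm = 2.53×10⁻³ m
(α₁L₁ + α₂L₂)ΔT = g
α₁L₁ + α₂L₂ = 47×10⁻⁷×0.7868 + 50×10⁻⁸×1.605 = 4.50046×10⁻⁶ m/K
ΔT = 2.53×10⁻³ / 4.50046×10⁻⁶ = 562.16 K
T = 22.8 + 562.16 = 584.96 °C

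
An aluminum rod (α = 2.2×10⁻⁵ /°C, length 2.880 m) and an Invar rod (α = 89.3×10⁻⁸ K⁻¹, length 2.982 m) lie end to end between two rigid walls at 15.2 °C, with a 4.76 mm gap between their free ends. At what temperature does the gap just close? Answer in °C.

T = 87.3 °C

Gap closes when ΔL₁ + ΔL₂ = 4.76 mm = 4.76×10⁻³ m
(α₁L₁ + α₂L₂)ΔT = g
α₁L₁ + α₂L₂ = 2.2×10⁻⁵×2.880 + 89.3×10⁻⁸×2.982 = 6.6022926×10⁻⁵ m/K
ΔT = 4.76×10⁻³ / 6.6022926×10⁻⁵ = 72.096 K
T = 15.2 + 72.096 = 87.296 °C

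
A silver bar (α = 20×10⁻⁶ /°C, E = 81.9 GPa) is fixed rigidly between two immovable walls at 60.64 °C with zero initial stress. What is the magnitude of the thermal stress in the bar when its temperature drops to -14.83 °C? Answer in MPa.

Fully constrained: the free strain ε = αΔT is blocked, so σ = Eε = EαΔT.
|ΔT| = 75.47 K
σ = 81.9×10⁹ × 20×10⁻⁶ × 75.47 = 1.24×10⁸ Pa

σ = 124 MPa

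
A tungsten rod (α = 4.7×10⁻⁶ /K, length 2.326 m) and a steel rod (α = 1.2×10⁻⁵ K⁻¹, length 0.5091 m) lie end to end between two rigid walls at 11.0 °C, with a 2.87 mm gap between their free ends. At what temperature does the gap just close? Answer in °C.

T = 179 °C

α₁L₁ = 1.09322×10⁻⁵ m/K, α₂L₂ = 6.1092×10⁻⁶ m/K → total 1.70414×10⁻⁵ m/K
ΔT = g/(α₁L₁+α₂L₂) = 2.87×10⁻³ / 1.70414×10⁻⁵ = 168.41 K
T = 11.0 + 168.41 = 179.41 °C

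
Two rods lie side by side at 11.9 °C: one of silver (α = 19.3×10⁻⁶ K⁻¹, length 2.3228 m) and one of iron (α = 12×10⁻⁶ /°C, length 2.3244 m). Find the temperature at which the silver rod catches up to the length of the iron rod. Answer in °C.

Equal length when α₁L₁ΔT − α₂L₂ΔT = L₂ − L₁ = 1.60×10⁻³ m
α₁L₁ = 4.483004×10⁻⁵, α₂L₂ = 2.78928×10⁻⁵ → Δ(αL) = 1.693724×10⁻⁵ m/K
ΔT = 1.60×10⁻³ / 1.693724×10⁻⁵ = 94.466 K, so T = 11.9 + 94.466 = 106.366 °C

T = 106.4 °C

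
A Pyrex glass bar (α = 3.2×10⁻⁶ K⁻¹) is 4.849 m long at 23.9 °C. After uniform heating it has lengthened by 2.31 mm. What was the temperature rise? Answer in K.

ΔT = 149 K

ΔL = αL₀ΔT ⇒ ΔT = ΔL / (αL₀)
ΔT = 2.31×10⁻³ m / (3.2×10⁻⁶ × 4.849 m) = 148.87 K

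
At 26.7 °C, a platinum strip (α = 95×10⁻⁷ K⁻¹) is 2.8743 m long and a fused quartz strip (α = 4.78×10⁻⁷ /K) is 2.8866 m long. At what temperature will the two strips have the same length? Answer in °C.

T = 501.1 °C

Equal length when α₁L₁ΔT − α₂L₂ΔT = L₂ − L₁ = 1.23×10⁻² m
α₁L₁ = 2.730585×10⁻⁵, α₂L₂ = 1.3797948×10⁻⁶ → Δ(αL) = 2.59260552×10⁻⁵ m/K
ΔT = 1.23×10⁻² / 2.59260552×10⁻⁵ = 474.426 K, so T = 26.7 + 474.426 = 501.126 °C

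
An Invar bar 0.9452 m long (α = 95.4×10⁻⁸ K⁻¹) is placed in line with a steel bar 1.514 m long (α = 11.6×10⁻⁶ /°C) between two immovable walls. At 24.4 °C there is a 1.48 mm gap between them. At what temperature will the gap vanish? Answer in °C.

T = 105 °C

α₁L₁ = 9.017208×10⁻⁷ m/K, α₂L₂ = 1.75624×10⁻⁵ m/K → total 1.84641208×10⁻⁵ m/K
ΔT = g/(α₁L₁+α₂L₂) = 1.48×10⁻³ / 1.84641208×10⁻⁵ = 80.16 K
T = 24.4 + 80.16 = 104.56 °C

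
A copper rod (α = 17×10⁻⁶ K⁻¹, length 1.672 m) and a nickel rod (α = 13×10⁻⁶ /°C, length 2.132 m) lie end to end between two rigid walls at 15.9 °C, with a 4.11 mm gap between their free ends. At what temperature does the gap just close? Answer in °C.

Gap closes when ΔL₁ + ΔL₂ = 4.11 mm = 4.11×10⁻³ m
(α₁L₁ + α₂L₂)ΔT = g
α₁L₁ + α₂L₂ = 17×10⁻⁶×1.672 + 13×10⁻⁶×2.132 = 5.614×10⁻⁵ m/K
ΔT = 4.11×10⁻³ / 5.614×10⁻⁵ = 73.210 K
T = 15.9 + 73.210 = 89.110 °C

T = 89.1 °C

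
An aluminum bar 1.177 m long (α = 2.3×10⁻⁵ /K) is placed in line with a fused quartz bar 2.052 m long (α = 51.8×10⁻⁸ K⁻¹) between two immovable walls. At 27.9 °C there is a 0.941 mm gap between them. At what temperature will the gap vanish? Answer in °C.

T = 61.3 °C

Gap closes when ΔL₁ + ΔL₂ = 0.941 mm = 9.41×10⁻⁴ m
(α₁L₁ + α₂L₂)ΔT = g
α₁L₁ + α₂L₂ = 2.3×10⁻⁵×1.177 + 51.8×10⁻⁸×2.052 = 2.8133936×10⁻⁵ m/K
ΔT = 9.41×10⁻⁴ / 2.8133936×10⁻⁵ = 33.447 K
T = 27.9 + 33.447 = 61.347 °C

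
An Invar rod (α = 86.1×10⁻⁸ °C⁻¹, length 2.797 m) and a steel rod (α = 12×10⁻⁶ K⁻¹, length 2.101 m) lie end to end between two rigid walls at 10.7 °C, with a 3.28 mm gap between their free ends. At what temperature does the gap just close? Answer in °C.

α₁L₁ = 2.408217×10⁻⁶ m/K, α₂L₂ = 2.5212×10⁻⁵ m/K → total 2.7620217×10⁻⁵ m/K
ΔT = g/(α₁L₁+α₂L₂) = 3.28×10⁻³ / 2.7620217×10⁻⁵ = 118.75 K
T = 10.7 + 118.75 = 129.45 °C

T = 129 °C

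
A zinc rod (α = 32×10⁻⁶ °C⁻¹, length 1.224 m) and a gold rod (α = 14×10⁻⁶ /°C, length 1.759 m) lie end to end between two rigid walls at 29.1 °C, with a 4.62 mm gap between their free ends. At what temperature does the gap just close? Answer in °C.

T = 102 °C

Gap closes when ΔL₁ + ΔL₂ = 4.62 mm = 4.62×10⁻³ m
(α₁L₁ + α₂L₂)ΔT = g
α₁L₁ + α₂L₂ = 32×10⁻⁶×1.224 + 14×10⁻⁶×1.759 = 6.3794×10⁻⁵ m/K
ΔT = 4.62×10⁻³ / 6.3794×10⁻⁵ = 72.42 K
T = 29.1 + 72.42 = 101.52 °C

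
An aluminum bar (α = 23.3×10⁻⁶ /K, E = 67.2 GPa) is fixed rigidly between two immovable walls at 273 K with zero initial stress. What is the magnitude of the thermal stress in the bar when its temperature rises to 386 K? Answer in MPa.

Fully constrained: the free strain ε = αΔT is blocked, so σ = Eε = EαΔT.
|ΔT| = 113 K
σ = 67.2×10⁹ × 23.3×10⁻⁶ × 113 = 1.77×10⁸ Pa

σ = 177 MPa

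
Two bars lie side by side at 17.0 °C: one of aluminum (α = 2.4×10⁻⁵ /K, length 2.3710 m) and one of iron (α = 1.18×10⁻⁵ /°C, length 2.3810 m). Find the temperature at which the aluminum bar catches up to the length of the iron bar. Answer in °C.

Equal length when α₁L₁ΔT − α₂L₂ΔT = L₂ − L₁ = 1.00×10⁻² m
α₁L₁ = 5.6904×10⁻⁵, α₂L₂ = 2.80958×10⁻⁵ → Δ(αL) = 2.88082×10⁻⁵ m/K
ΔT = 1.00×10⁻² / 2.88082×10⁻⁵ = 347.123 K, so T = 17.0 + 347.123 = 364.123 °C

T = 364.1 °C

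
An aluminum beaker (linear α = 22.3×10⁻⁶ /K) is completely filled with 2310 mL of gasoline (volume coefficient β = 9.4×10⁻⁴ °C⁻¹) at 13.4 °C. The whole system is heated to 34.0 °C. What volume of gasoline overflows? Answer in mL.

41.5 mL

The beaker also expands: β_container ≈ 3α = 6.69×10⁻⁵ /K
Net overflow = V₀(β_liq − 3α_cont)ΔT
β − 3α = 9.40×10⁻⁴ − 6.69×10⁻⁵ = 8.731×10⁻⁴ /K; ΔT = 20.6 K
ΔV = 2310 × 8.731×10⁻⁴ × 20.6 = 41.5 mL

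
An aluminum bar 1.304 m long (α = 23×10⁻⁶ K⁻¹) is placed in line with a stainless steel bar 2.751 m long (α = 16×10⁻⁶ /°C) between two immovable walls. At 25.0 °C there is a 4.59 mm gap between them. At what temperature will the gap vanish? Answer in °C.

T = 87.0 °C

α₁L₁ = 2.9992×10⁻⁵ m/K, α₂L₂ = 4.4016×10⁻⁵ m/K → total 7.4008×10⁻⁵ m/K
ΔT = g/(α₁L₁+α₂L₂) = 4.59×10⁻³ / 7.4008×10⁻⁵ = 62.020 K
T = 25.0 + 62.020 = 87.020 °C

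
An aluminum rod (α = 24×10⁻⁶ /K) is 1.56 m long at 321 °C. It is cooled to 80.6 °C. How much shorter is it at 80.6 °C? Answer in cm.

|ΔT| = |80.6 − 321| = 240.4 K
ΔL = αL₀ΔT = (24×10⁻⁶)(1.56)(240.4) = 9.00×10⁻³ m

ΔL = 0.900 cm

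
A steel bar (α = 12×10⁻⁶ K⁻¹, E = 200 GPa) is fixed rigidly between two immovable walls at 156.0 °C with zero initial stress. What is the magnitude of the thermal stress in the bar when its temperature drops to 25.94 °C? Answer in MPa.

σ = 312 MPa

Fully constrained: the free strain ε = αΔT is blocked, so σ = Eε = EαΔT.
|ΔT| = 130.06 K
σ = 200×10⁹ × 12×10⁻⁶ × 130.06 = 3.12×10⁸ Pa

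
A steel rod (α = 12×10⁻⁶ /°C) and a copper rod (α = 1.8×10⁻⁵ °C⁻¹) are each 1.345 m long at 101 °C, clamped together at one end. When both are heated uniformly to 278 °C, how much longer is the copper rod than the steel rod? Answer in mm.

ΔT = 177 K
steel: ΔL = 12×10⁻⁶ × 1.345 m × 177 = 2.8568×10⁻³ m = 2.8568 mm
copper: ΔL = 1.8×10⁻⁵ × 1.345 m × 177 = 4.2852×10⁻³ m = 4.2852 mm
difference = 4.2852 − 2.8568 = 1.4284 mm

1.43 mm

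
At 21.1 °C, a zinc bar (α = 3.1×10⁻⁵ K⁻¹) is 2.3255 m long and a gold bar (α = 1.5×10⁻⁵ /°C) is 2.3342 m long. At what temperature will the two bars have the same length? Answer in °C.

Equal length when α₁L₁ΔT − α₂L₂ΔT = L₂ − L₁ = 8.70×10⁻³ m
α₁L₁ = 7.20905×10⁻⁵, α₂L₂ = 3.5013×10⁻⁵ → Δ(αL) = 3.70775×10⁻⁵ m/K
ΔT = 8.70×10⁻³ / 3.70775×10⁻⁵ = 234.644 K, so T = 21.1 + 234.644 = 255.744 °C

T = 255.7 °C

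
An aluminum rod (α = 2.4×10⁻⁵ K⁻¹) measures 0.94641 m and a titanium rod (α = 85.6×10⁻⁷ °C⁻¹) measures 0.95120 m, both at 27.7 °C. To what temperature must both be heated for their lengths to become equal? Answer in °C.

T = 356.4 °C

Equal length when α₁L₁ΔT − α₂L₂ΔT = L₂ − L₁ = 4.79×10⁻³ m
α₁L₁ = 2.271384×10⁻⁵, α₂L₂ = 8.142272×10⁻⁶ → Δ(αL) = 1.4571568×10⁻⁵ m/K
ΔT = 4.79×10⁻³ / 1.4571568×10⁻⁵ = 328.722 K, so T = 27.7 + 328.722 = 356.422 °C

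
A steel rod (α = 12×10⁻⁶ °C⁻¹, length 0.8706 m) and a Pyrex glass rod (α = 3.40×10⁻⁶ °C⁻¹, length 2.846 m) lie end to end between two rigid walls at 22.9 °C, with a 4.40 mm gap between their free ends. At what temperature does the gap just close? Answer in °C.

Gap closes when ΔL₁ + ΔL₂ = 4.40 mm = 4.40×10⁻³ m
(α₁L₁ + α₂L₂)ΔT = g
α₁L₁ + α₂L₂ = 12×10⁻⁶×0.8706 + 3.40×10⁻⁶×2.846 = 2.01236×10⁻⁵ m/K
ΔT = 4.40×10⁻³ / 2.01236×10⁻⁵ = 218.65 K
T = 22.9 + 218.65 = 241.55 °C

T = 242 °C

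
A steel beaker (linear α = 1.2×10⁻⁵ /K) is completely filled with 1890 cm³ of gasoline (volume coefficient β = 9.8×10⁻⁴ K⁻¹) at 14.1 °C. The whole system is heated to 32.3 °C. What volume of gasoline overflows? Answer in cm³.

The beaker also expands: β_container ≈ 3α = 3.6×10⁻⁵ /K
Net overflow = V₀(β_liq − 3α_cont)ΔT
β − 3α = 9.80×10⁻⁴ − 3.6×10⁻⁵ = 9.44×10⁻⁴ /K; ΔT = 18.2 K
ΔV = 1890 × 9.44×10⁻⁴ × 18.2 = 32.5 cm³

32.5 cm³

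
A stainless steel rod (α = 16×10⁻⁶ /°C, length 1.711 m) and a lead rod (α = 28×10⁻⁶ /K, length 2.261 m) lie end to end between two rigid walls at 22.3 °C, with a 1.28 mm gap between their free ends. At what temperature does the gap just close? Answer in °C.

T = 36.4 °C

α₁L₁ = 2.7376×10⁻⁵ m/K, α₂L₂ = 6.3308×10⁻⁵ m/K → total 9.0684×10⁻⁵ m/K
ΔT = g/(α₁L₁+α₂L₂) = 1.28×10⁻³ / 9.0684×10⁻⁵ = 14.115 K
T = 22.3 + 14.115 = 36.415 °C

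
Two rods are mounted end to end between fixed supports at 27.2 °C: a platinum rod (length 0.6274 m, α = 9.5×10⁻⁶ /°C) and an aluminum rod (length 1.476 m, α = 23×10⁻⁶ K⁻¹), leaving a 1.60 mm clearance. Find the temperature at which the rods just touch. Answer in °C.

Gap closes when ΔL₁ + ΔL₂ = 1.60 mm = 1.60×10⁻³ m
(α₁L₁ + α₂L₂)ΔT = g
α₁L₁ + α₂L₂ = 9.5×10⁻⁶×0.6274 + 23×10⁻⁶×1.476 = 3.99083×10⁻⁵ m/K
ΔT = 1.60×10⁻³ / 3.99083×10⁻⁵ = 40.092 K
T = 27.2 + 40.092 = 67.292 °C

T = 67.3 °C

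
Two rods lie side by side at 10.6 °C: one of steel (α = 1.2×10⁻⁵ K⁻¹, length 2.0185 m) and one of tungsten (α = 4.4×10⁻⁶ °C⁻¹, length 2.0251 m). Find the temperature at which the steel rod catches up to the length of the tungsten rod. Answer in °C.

L₁(1 + α₁ΔT) = L₂(1 + α₂ΔT) ⇒ ΔT = (L₂ − L₁)/(α₁L₁ − α₂L₂)
L₂ − L₁ = 2.0251 − 2.0185 = 6.60×10⁻³ m
α₁L₁ − α₂L₂ = 1.2×10⁻⁵×2.0185 − 4.4×10⁻⁶×2.0251 = 1.531156×10⁻⁵ m/K
ΔT = 6.60×10⁻³ / 1.531156×10⁻⁵ = 431.047 K
T = 10.6 + 431.047 = 441.647 °C

T = 441.6 °C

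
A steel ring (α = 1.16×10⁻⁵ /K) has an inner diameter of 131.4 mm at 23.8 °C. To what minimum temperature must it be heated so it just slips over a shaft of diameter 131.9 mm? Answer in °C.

T = 352 °C

Required Δd = 131.9 − 131.4 = 0.5 mm
Δd = αd₀ΔT ⇒ ΔT = Δd/(αd₀) = 0.5 / (1.16×10⁻⁵ × 131.4) = 328.03 K
T_min = 23.8 + 328.03 = 351.83 °C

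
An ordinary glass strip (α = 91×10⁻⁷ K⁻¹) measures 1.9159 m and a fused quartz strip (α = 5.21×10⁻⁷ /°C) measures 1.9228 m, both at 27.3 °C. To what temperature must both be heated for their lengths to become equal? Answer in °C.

L₁(1 + α₁ΔT) = L₂(1 + α₂ΔT) ⇒ ΔT = (L₂ − L₁)/(α₁L₁ − α₂L₂)
L₂ − L₁ = 1.9228 − 1.9159 = 6.90×10⁻³ m
α₁L₁ − α₂L₂ = 91×10⁻⁷×1.9159 − 5.21×10⁻⁷×1.9228 = 1.64329112×10⁻⁵ m/K
ΔT = 6.90×10⁻³ / 1.64329112×10⁻⁵ = 419.889 K
T = 27.3 + 419.889 = 447.189 °C

T = 447.2 °C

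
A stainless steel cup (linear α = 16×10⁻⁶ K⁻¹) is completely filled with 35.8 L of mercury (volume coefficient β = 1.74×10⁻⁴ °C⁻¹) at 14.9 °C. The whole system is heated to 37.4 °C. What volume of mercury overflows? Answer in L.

The cup also expands: β_container ≈ 3α = 4.8×10⁻⁵ /K
Net overflow = V₀(β_liq − 3α_cont)ΔT
β − 3α = 1.74×10⁻⁴ − 4.8×10⁻⁵ = 1.26×10⁻⁴ /K; ΔT = 22.5 K
ΔV = 35.8 × 1.26×10⁻⁴ × 22.5 = 0.101 L

0.101 L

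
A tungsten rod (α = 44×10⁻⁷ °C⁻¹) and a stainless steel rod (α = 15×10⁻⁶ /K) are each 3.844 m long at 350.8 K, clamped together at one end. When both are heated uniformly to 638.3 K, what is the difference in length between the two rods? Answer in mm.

11.7 mm

ΔT = 287.5 K
tungsten: ΔL = 44×10⁻⁷ × 3.844 m × 287.5 = 4.8627×10⁻³ m = 4.8627 mm
stainless steel: ΔL = 15×10⁻⁶ × 3.844 m × 287.5 = 1.6577×10⁻² m = 16.577 mm
difference = 16.577 − 4.8627 = 11.7143 mm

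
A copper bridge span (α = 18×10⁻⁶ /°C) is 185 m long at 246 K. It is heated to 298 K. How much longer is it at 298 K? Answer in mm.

ΔL = 173 mm

|ΔT| = |298 − 246| = 52 K
ΔL = αL₀ΔT = (18×10⁻⁶)(185)(52) = 1.73×10⁻¹ m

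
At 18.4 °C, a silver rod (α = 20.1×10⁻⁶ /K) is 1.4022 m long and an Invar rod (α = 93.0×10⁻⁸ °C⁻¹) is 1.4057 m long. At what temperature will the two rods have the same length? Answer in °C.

L₁(1 + α₁ΔT) = L₂(1 + α₂ΔT) ⇒ ΔT = (L₂ − L₁)/(α₁L₁ − α₂L₂)
L₂ − L₁ = 1.4057 − 1.4022 = 3.50×10⁻³ m
α₁L₁ − α₂L₂ = 20.1×10⁻⁶×1.4022 − 93.0×10⁻⁸×1.4057 = 2.6876919×10⁻⁵ m/K
ΔT = 3.50×10⁻³ / 2.6876919×10⁻⁵ = 130.223 K
T = 18.4 + 130.223 = 148.623 °C

T = 148.6 °C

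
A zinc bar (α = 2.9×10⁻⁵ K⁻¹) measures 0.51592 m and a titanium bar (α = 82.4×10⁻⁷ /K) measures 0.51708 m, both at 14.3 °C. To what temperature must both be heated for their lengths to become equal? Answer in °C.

T = 122.7 °C

L₁(1 + α₁ΔT) = L₂(1 + α₂ΔT) ⇒ ΔT = (L₂ − L₁)/(α₁L₁ − α₂L₂)
L₂ − L₁ = 0.51708 − 0.51592 = 1.16×10⁻³ m
α₁L₁ − α₂L₂ = 2.9×10⁻⁵×0.51592 − 82.4×10⁻⁷×0.51708 = 1.07009408×10⁻⁵ m/K
ΔT = 1.16×10⁻³ / 1.07009408×10⁻⁵ = 108.402 K
T = 14.3 + 108.402 = 122.702 °C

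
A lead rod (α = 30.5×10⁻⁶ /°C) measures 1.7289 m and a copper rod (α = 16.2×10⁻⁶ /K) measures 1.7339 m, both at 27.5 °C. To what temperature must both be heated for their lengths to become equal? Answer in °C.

T = 230.4 °C

L₁(1 + α₁ΔT) = L₂(1 + α₂ΔT) ⇒ ΔT = (L₂ − L₁)/(α₁L₁ − α₂L₂)
L₂ − L₁ = 1.7339 − 1.7289 = 5.00×10⁻³ m
α₁L₁ − α₂L₂ = 30.5×10⁻⁶×1.7289 − 16.2×10⁻⁶×1.7339 = 2.464227×10⁻⁵ m/K
ΔT = 5.00×10⁻³ / 2.464227×10⁻⁵ = 202.903 K
T = 27.5 + 202.903 = 230.403 °C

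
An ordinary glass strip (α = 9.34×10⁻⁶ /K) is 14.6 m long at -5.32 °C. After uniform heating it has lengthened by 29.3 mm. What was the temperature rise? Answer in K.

ΔT = 215 K

ΔL = αL₀ΔT ⇒ ΔT = ΔL / (αL₀)
ΔT = 29.3×10⁻³ m / (9.34×10⁻⁶ × 14.6 m) = 214.87 K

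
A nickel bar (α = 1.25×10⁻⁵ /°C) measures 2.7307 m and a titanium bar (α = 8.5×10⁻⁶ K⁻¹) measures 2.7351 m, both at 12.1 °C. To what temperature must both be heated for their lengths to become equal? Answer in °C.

T = 416.3 °C

Equal length when α₁L₁ΔT − α₂L₂ΔT = L₂ − L₁ = 4.40×10⁻³ m
α₁L₁ = 3.413375×10⁻⁵, α₂L₂ = 2.324835×10⁻⁵ → Δ(αL) = 1.08854×10⁻⁵ m/K
ΔT = 4.40×10⁻³ / 1.08854×10⁻⁵ = 404.211 K, so T = 12.1 + 404.211 = 416.311 °C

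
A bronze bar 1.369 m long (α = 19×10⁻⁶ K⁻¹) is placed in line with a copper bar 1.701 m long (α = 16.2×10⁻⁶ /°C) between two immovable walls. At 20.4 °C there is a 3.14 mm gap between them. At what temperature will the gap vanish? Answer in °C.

T = 79.0 °C

α₁L₁ = 2.6011×10⁻⁵ m/K, α₂L₂ = 2.75562×10⁻⁵ m/K → total 5.35672×10⁻⁵ m/K
ΔT = g/(α₁L₁+α₂L₂) = 3.14×10⁻³ / 5.35672×10⁻⁵ = 58.618 K
T = 20.4 + 58.618 = 79.018 °C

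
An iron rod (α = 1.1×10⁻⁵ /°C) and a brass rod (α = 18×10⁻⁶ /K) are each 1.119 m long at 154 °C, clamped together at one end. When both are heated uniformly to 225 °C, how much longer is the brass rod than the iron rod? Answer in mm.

0.556 mm

ΔT = 71 K
iron: ΔL = 1.1×10⁻⁵ × 1.119 m × 71 = 8.7394×10⁻⁴ m = 0.87394 mm
brass: ΔL = 18×10⁻⁶ × 1.119 m × 71 = 1.4301×10⁻³ m = 1.4301 mm
difference = 1.4301 − 0.87394 = 0.55616 mm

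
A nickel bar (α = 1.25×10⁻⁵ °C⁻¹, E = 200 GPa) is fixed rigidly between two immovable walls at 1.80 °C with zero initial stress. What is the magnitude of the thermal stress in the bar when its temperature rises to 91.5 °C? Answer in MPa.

σ = 224 MPa

Fully constrained: the free strain ε = αΔT is blocked, so σ = Eε = EαΔT.
|ΔT| = 89.70 K
σ = 200×10⁹ × 1.25×10⁻⁵ × 89.70 = 2.24×10⁸ Pa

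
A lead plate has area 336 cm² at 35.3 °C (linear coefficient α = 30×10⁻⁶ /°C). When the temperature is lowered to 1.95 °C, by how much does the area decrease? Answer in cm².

ΔA = 0.672 cm²

Area coefficient ≈ 2α; |ΔT| = 33.35 K
ΔA = 2αA₀ΔT = 2(30×10⁻⁶)(336)(33.35) = 0.672 cm²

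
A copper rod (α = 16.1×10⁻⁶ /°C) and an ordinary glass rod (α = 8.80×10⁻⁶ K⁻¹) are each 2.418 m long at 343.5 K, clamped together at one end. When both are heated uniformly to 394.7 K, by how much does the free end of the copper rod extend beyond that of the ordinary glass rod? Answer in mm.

0.904 mm

ΔT = 51.2 K
copper: ΔL = 16.1×10⁻⁶ × 2.418 m × 51.2 = 1.9932×10⁻³ m = 1.9932 mm
ordinary glass: ΔL = 8.80×10⁻⁶ × 2.418 m × 51.2 = 1.0895×10⁻³ m = 1.0895 mm
difference = 1.9932 − 1.0895 = 0.9037 mm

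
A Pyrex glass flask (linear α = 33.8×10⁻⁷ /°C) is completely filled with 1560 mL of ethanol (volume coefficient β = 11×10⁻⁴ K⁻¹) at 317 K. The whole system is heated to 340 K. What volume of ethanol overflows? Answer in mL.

The flask also expands: β_container ≈ 3α = 1.014×10⁻⁵ /K
Net overflow = V₀(β_liq − 3α_cont)ΔT
β − 3α = 1.10×10⁻³ − 1.014×10⁻⁵ = 1.08986×10⁻³ /K; ΔT = 23 K
ΔV = 1560 × 1.08986×10⁻³ × 23 = 39.1 mL

39.1 mL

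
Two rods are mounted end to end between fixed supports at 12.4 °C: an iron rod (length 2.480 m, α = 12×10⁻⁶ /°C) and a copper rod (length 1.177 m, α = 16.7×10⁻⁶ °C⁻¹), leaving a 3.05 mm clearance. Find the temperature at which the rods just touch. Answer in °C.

Gap closes when ΔL₁ + ΔL₂ = 3.05 mm = 3.05×10⁻³ m
(α₁L₁ + α₂L₂)ΔT = g
α₁L₁ + α₂L₂ = 12×10⁻⁶×2.480 + 16.7×10⁻⁶×1.177 = 4.94159×10⁻⁵ m/K
ΔT = 3.05×10⁻³ / 4.94159×10⁻⁵ = 61.721 K
T = 12.4 + 61.721 = 74.121 °C

T = 74.1 °C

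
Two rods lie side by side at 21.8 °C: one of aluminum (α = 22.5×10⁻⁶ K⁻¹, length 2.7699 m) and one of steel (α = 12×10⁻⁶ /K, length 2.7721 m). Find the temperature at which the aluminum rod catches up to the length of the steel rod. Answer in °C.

T = 97.51 °C

L₁(1 + α₁ΔT) = L₂(1 + α₂ΔT) ⇒ ΔT = (L₂ − L₁)/(α₁L₁ − α₂L₂)
L₂ − L₁ = 2.7721 − 2.7699 = 2.20×10⁻³ m
α₁L₁ − α₂L₂ = 22.5×10⁻⁶×2.7699 − 12×10⁻⁶×2.7721 = 2.905755×10⁻⁵ m/K
ΔT = 2.20×10⁻³ / 2.905755×10⁻⁵ = 75.7118 K
T = 21.8 + 75.7118 = 97.5118 °C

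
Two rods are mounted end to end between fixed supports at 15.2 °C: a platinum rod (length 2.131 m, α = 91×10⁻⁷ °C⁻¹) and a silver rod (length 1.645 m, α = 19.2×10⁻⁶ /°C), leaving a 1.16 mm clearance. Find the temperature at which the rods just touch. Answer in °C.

T = 38.0 °C

Gap closes when ΔL₁ + ΔL₂ = 1.16 mm = 1.16×10⁻³ m
(α₁L₁ + α₂L₂)ΔT = g
α₁L₁ + α₂L₂ = 91×10⁻⁷×2.131 + 19.2×10⁻⁶×1.645 = 5.09761×10⁻⁵ m/K
ΔT = 1.16×10⁻³ / 5.09761×10⁻⁵ = 22.756 K
T = 15.2 + 22.756 = 37.956 °C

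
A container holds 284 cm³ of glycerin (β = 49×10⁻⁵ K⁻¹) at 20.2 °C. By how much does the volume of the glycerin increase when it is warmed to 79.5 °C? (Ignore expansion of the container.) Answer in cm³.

|ΔT| = |79.5 − 20.2| = 59.3 K
ΔV = βV₀ΔT = (49×10⁻⁵)(284)(59.3) = 8.25 cm³

ΔV = 8.25 cm³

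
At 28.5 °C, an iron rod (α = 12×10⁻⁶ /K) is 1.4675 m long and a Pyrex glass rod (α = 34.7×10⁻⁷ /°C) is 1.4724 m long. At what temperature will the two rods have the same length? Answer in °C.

T = 420.5 °C

L₁(1 + α₁ΔT) = L₂(1 + α₂ΔT) ⇒ ΔT = (L₂ − L₁)/(α₁L₁ − α₂L₂)
L₂ − L₁ = 1.4724 − 1.4675 = 4.90×10⁻³ m
α₁L₁ − α₂L₂ = 12×10⁻⁶×1.4675 − 34.7×10⁻⁷×1.4724 = 1.2500772×10⁻⁵ m/K
ΔT = 4.90×10⁻³ / 1.2500772×10⁻⁵ = 391.976 K
T = 28.5 + 391.976 = 420.476 °C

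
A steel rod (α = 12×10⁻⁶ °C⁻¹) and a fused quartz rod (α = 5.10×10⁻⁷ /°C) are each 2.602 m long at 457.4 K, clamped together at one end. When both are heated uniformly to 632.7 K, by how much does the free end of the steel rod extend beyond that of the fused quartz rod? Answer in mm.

ΔT = 175.3 K
steel: ΔL = 12×10⁻⁶ × 2.602 m × 175.3 = 5.4736×10⁻³ m = 5.4736 mm
fused quartz: ΔL = 5.10×10⁻⁷ × 2.602 m × 175.3 = 2.3263×10⁻⁴ m = 0.23263 mm
difference = 5.4736 − 0.23263 = 5.24097 mm

5.24 mm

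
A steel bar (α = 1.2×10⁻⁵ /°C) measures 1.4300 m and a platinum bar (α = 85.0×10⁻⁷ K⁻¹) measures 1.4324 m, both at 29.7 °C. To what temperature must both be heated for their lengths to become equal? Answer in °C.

Equal length when α₁L₁ΔT − α₂L₂ΔT = L₂ − L₁ = 2.40×10⁻³ m
α₁L₁ = 1.716×10⁻⁵, α₂L₂ = 1.21754×10⁻⁵ → Δ(αL) = 4.9846×10⁻⁶ m/K
ΔT = 2.40×10⁻³ / 4.9846×10⁻⁶ = 481.483 K, so T = 29.7 + 481.483 = 511.183 °C

T = 511.2 °C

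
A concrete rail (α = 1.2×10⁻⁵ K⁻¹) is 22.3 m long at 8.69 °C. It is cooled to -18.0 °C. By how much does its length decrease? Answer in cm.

ΔL = 0.714 cm

|ΔT| = |-18.0 − 8.69| = 26.69 K
ΔL = αL₀ΔT = (1.2×10⁻⁵)(22.3)(26.69) = 7.14×10⁻³ m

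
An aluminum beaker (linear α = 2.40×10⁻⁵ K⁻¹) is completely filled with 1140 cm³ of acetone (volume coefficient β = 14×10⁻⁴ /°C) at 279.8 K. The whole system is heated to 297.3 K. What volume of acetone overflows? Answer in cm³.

26.5 cm³

The beaker also expands: β_container ≈ 3α = 7.2×10⁻⁵ /K
Net overflow = V₀(β_liq − 3α_cont)ΔT
β − 3α = 1.40×10⁻³ − 7.2×10⁻⁵ = 1.328×10⁻³ /K; ΔT = 17.5 K
ΔV = 1140 × 1.328×10⁻³ × 17.5 = 26.5 cm³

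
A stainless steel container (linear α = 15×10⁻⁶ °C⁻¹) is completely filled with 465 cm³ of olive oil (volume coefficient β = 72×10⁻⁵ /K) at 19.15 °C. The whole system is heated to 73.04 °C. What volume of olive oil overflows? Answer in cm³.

The container also expands: β_container ≈ 3α = 4.5×10⁻⁵ /K
Net overflow = V₀(β_liq − 3α_cont)ΔT
β − 3α = 7.20×10⁻⁴ − 4.5×10⁻⁵ = 6.75×10⁻⁴ /K; ΔT = 53.89 K
ΔV = 465 × 6.75×10⁻⁴ × 53.89 = 16.9 cm³

16.9 cm³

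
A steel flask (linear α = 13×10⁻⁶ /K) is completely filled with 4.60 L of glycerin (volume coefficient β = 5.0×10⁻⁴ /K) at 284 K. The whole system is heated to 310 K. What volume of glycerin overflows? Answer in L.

0.0551 L

The flask also expands: β_container ≈ 3α = 3.9×10⁻⁵ /K
Net overflow = V₀(β_liq − 3α_cont)ΔT
β − 3α = 5.00×10⁻⁴ − 3.9×10⁻⁵ = 4.61×10⁻⁴ /K; ΔT = 26 K
ΔV = 4.60 × 4.61×10⁻⁴ × 26 = 0.0551 L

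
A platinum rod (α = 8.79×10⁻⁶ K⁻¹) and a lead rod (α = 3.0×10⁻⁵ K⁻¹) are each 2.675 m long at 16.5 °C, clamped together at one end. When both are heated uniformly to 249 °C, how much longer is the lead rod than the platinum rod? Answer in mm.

ΔT = 232.5 K
platinum: ΔL = 8.79×10⁻⁶ × 2.675 m × 232.5 = 5.4668×10⁻³ m = 5.4668 mm
lead: ΔL = 3.0×10⁻⁵ × 2.675 m × 232.5 = 1.8658×10⁻² m = 18.658 mm
difference = 18.658 − 5.4668 = 13.1912 mm

13.2 mm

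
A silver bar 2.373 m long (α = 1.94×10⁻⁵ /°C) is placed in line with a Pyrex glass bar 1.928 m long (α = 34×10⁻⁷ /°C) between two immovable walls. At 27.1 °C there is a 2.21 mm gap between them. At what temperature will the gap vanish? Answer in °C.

Gap closes when ΔL₁ + ΔL₂ = 2.21 mm = 2.21×10⁻³ m
(α₁L₁ + α₂L₂)ΔT = g
α₁L₁ + α₂L₂ = 1.94×10⁻⁵×2.373 + 34×10⁻⁷×1.928 = 5.25914×10⁻⁵ m/K
ΔT = 2.21×10⁻³ / 5.25914×10⁻⁵ = 42.022 K
T = 27.1 + 42.022 = 69.122 °C

T = 69.1 °C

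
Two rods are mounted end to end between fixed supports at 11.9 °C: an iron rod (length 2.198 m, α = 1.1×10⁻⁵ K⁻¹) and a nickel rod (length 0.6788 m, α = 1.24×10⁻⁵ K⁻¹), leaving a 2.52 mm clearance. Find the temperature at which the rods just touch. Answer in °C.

T = 89.2 °C

α₁L₁ = 2.4178×10⁻⁵ m/K, α₂L₂ = 8.41712×10⁻⁶ m/K → total 3.259512×10⁻⁵ m/K
ΔT = g/(α₁L₁+α₂L₂) = 2.52×10⁻³ / 3.259512×10⁻⁵ = 77.312 K
T = 11.9 + 77.312 = 89.212 °C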